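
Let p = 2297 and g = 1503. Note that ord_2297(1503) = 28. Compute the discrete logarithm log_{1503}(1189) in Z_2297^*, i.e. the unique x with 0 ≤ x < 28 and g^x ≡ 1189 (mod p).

Successive powers of 1503 modulo 2297:
  1503^0=1  1503^1=1503  1503^2=1058  1503^3=650  1503^4=725  1503^5=897
  1503^6=2149  1503^7=365  1503^8=1909  1503^9=274  1503^10=659  1503^11=470
  1503^12=1231  1503^13=1108  1503^14=2296  1503^15=794  1503^16=1239  1503^17=1647
  1503^18=1572  1503^19=1400  1503^20=148  1503^21=1932  1503^22=388  1503^23=2023
  1503^24=1638  1503^25=1827  1503^26=1066  1503^27=1189
So 1503^27 ≡ 1189 (mod 2297), giving x = 27.

27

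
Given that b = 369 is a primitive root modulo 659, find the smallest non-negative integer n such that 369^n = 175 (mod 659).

593

Baby-step giant-step with m = ceil(sqrt(658)) = 26.
Baby table (369^j mod 659 for j=0..25):
  0:1  1:369  2:407  3:590  4:240  5:254  6:148  7:574
  8:267  9:332  10:593  11:29  12:157  13:600  14:635  15:370
  16:117  17:338  18:171  19:494  20:402  21:63  22:182  23:599
  24:266  25:622
Giant step factor: 369^(-26) ≡ 535 (mod 659).
Scan 175·535^i mod 659 for i = 0, 1, …:
  i=0: 175   i=1: 47   i=2: 103   i=3: 408
  i=4: 151   i=5: 387   i=6: 119   i=7: 401
  i=8: 360   i=9: 172     …   i=21: 515
  i=22: 63
Match at i=22, j=21: n = 22·26 + 21 = 593.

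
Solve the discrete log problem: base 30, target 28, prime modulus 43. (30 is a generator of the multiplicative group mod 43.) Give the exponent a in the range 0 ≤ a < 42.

31

Baby-step giant-step with m = ceil(sqrt(42)) = 7.
Baby table (30^j mod 43 for j=0..6):
  0:1  1:30  2:40  3:39  4:9  5:12  6:16
Giant step factor: 30^(-7) ≡ 37 (mod 43).
Scan 28·37^i mod 43 for i = 0, 1, …:
  i=0: 28   i=1: 4   i=2: 19   i=3: 15
  i=4: 39
Match at i=4, j=3: a = 4·7 + 3 = 31.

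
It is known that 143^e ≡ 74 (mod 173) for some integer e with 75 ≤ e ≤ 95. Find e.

91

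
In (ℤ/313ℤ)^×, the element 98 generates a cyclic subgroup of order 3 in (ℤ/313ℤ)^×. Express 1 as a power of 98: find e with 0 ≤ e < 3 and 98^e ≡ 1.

Successive powers of 98 modulo 313:
  98^0=1
So 98^0 ≡ 1 (mod 313), giving e = 0.

0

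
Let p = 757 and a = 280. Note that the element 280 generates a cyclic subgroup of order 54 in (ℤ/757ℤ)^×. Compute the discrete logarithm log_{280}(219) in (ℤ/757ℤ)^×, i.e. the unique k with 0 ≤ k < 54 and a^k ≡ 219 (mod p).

5

Baby-step giant-step with m = ceil(sqrt(54)) = 8.
Baby table (280^j mod 757 for j=0..7):
  0:1  1:280  2:429  3:514  4:90  5:219  6:3  7:83
Giant step factor: 280^(-8) ≡ 10 (mod 757).
Scan 219·10^i mod 757 for i = 0, 1, …:
  i=0: 219
Match at i=0, j=5: k = 0·8 + 5 = 5.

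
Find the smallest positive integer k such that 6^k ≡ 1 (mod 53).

The order of 6 must divide p − 1 = 52 = 2^2 · 13.
Divisors: 1, 2, 4, 13, 26, 52.
Check each in increasing order: 6^1 ≡ 6;  6^2 ≡ 36;  6^4 ≡ 24;  6^13 ≡ 52;  6^26 ≡ 1.
Smallest exponent giving 1 is 26.

26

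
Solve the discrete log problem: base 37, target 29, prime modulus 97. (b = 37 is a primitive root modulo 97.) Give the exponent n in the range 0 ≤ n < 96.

Baby-step giant-step with m = ceil(sqrt(96)) = 10.
Baby table (37^j mod 97 for j=0..9):
  0:1  1:37  2:11  3:19  4:24  5:15  6:70  7:68
  8:91  9:69
Giant step factor: 37^(-10) ≡ 72 (mod 97).
Scan 29·72^i mod 97 for i = 0, 1, …:
  i=0: 29   i=1: 51   i=2: 83   i=3: 59
  i=4: 77   i=5: 15
Match at i=5, j=5: n = 5·10 + 5 = 55.

55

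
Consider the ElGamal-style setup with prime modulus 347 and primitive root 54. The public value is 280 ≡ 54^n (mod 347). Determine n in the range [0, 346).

Baby-step giant-step with m = ceil(sqrt(346)) = 19.
Baby table (54^j mod 347 for j=0..18):
  0:1  1:54  2:140  3:273  4:168  5:50  6:271  7:60
  8:117  9:72  10:71  11:17  12:224  13:298  14:130  15:80
  16:156  17:96  18:326
Giant step factor: 54^(-19) ≡ 97 (mod 347).
Scan 280·97^i mod 347 for i = 0, 1, …:
  i=0: 280   i=1: 94   i=2: 96
Match at i=2, j=17: n = 2·19 + 17 = 55.

55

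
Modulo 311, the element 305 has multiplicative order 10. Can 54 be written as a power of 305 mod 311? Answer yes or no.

no

54 ∈ ⟨305⟩ iff 54^10 ≡ 1 (mod 311), since |⟨305⟩| = 10.
54^10 mod 311 = 126.
Since 126 ≠ 1, 54 does not lie in the subgroup.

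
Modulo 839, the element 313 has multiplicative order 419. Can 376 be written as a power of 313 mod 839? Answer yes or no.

yes

376 ∈ ⟨313⟩ iff 376^419 ≡ 1 (mod 839), since |⟨313⟩| = 419.
376^419 mod 839 = 1.
Since 1 = 1, 376 lies in the subgroup.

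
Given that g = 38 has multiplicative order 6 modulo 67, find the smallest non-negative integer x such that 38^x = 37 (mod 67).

2

Successive powers of 38 modulo 67:
  38^0=1  38^1=38  38^2=37
So 38^2 ≡ 37 (mod 67), giving x = 2.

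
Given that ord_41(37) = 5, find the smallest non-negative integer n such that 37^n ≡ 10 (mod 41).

4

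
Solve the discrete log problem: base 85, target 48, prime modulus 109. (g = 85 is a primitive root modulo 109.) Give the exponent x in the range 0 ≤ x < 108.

40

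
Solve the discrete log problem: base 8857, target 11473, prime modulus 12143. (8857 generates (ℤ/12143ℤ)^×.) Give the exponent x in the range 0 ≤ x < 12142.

Baby-step giant-step with m = ceil(sqrt(12142)) = 111.
Baby table (8857^j mod 12143 for j=0..110):
  0:1  1:8857  2:2669  3:9055  4:7763  5:3225  6:3489  7:10281
  8:10603  9:8952  10:6217  11:7607  12:5835  13:12130  14:6289  15:1732
  16:3715  17:8368  18:6647  19:3215  20:12063  21:7877  22:5054  23:4180
  24:10396  25:9146  26:169  27:3244  28:1770  29:277  30:503  31:10733
  32:6777  33:1040  34:6886  35:7156  36:6375  37:10568  38:2532  39:9946
  40:6400  41:1276  42:8542  43:5604  44:6187  45:9043  46:10766  47:7626
  48:4116  49:2126  50:8332  51:3513  52:4275  53:1801  54:7698  55:10384
  56:6  57:4570  58:3871  59:5758  60:10149  61:7207  62:8791  63:971
  64:2903  65:5140  66:873  67:9213  68:10724  69:12065  70:1305  71:10392
  72:10147  73:1636  74:3453  75:7147  76:11663  77:10833  78:6038  79:794
  80:1661  81:6304  82:1014  83:7321  84:10620  85:1662  86:3018  87:3683
  88:4233  89:6240  90:4887  91:6507  92:1821  93:2693  94:3049  95:11104
  96:1971  97:7656  98:2680  99:9338  100:693  101:5686  102:3881  103:9327
  104:410  105:613  106:1420  107:8935  108:1364  109:10806  110:9759
Giant step factor: 8857^(-111) ≡ 4631 (mod 12143).
Scan 11473·4631^i mod 12143 for i = 0, 1, …:
  i=0: 11473   i=1: 5838   i=2: 5460   i=3: 3534
  i=4: 9333   i=5: 4186   i=6: 5138   i=7: 5941
  i=8: 8876   i=9: 701     …   i=79: 5275
  i=80: 8952
Match at i=80, j=9: x = 80·111 + 9 = 8889.

8889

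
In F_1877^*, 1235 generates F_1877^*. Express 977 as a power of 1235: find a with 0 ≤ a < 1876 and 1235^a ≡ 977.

1692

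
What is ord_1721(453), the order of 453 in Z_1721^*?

430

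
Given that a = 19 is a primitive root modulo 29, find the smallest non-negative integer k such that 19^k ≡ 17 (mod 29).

Successive powers of 19 modulo 29:
  19^0=1  19^1=19  19^2=13  19^3=15  19^4=24  19^5=21
  19^6=22  19^7=12  19^8=25  19^9=11  19^10=6  19^11=27
  19^12=20  19^13=3  19^14=28  19^15=10  19^16=16  19^17=14
  19^18=5  19^19=8  19^20=7  19^21=17
So 19^21 ≡ 17 (mod 29), giving k = 21.

21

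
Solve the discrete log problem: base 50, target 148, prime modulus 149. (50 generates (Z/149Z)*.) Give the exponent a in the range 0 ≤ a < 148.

74

Baby-step giant-step with m = ceil(sqrt(148)) = 13.
Baby table (50^j mod 149 for j=0..12):
  0:1  1:50  2:116  3:138  4:46  5:65  6:121  7:90
  8:30  9:10  10:53  11:117  12:39
Giant step factor: 50^(-13) ≡ 23 (mod 149).
Scan 148·23^i mod 149 for i = 0, 1, …:
  i=0: 148   i=1: 126   i=2: 67   i=3: 51
  i=4: 130   i=5: 10
Match at i=5, j=9: a = 5·13 + 9 = 74.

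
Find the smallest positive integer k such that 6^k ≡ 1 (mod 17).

16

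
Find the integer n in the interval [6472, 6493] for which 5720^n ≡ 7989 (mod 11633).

6482

Compute 5720^6472 mod 11633 = 5494, then multiply by 5720 repeatedly:
  5720^6472=5494  5720^6473=4947  5720^6474=5384  5720^6475=3929  5720^6476=10557
  5720^6477=10770  5720^6478=7665  5720^6479=10656  5720^6480=7033  5720^6481=1846
  5720^6482=7989
Found 7989 at exponent 6482.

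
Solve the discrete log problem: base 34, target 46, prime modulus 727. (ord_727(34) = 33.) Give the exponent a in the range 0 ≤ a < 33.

Successive powers of 34 modulo 727:
  34^0=1  34^1=34  34^2=429  34^3=46
So 34^3 ≡ 46 (mod 727), giving a = 3.

3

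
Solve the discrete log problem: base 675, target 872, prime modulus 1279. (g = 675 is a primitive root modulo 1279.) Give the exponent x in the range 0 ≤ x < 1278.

Baby-step giant-step with m = ceil(sqrt(1278)) = 36.
Baby table (675^j mod 1279 for j=0..35):
  0:1  1:675  2:301  3:1093  4:1071  5:290  6:63  7:318
  8:1057  9:1072  10:965  11:364  12:132  13:849  14:83  15:1028
  16:682  17:1189  18:642  19:1048  20:113  21:814  22:759  23:725
  24:797  25:795  26:724  27:122  28:494  29:910  30:330  31:204
  32:847  33:12  34:426  35:1054
Giant step factor: 675^(-36) ≡ 1228 (mod 1279).
Scan 872·1228^i mod 1279 for i = 0, 1, …:
  i=0: 872   i=1: 293   i=2: 405   i=3: 1088
  i=4: 788   i=5: 740   i=6: 630   i=7: 1124
  i=8: 231   i=9: 1009     …   i=25: 1235
  i=26: 965
Match at i=26, j=10: x = 26·36 + 10 = 946.

946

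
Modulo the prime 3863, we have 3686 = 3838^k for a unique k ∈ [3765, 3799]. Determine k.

Compute 3838^3765 mod 3863 = 647, then multiply by 3838 repeatedly:
  3838^3765=647  3838^3766=3140  3838^3767=2623  3838^3768=96  3838^3769=1463
  3838^3770=2055  3838^3771=2707  3838^3772=1859  3838^3773=3744  3838^3774=2975
  3838^3775=2885  3838^3776=1272  3838^3777=2967  3838^3778=3085  3838^3779=135
  3838^3780=488  3838^3781=3252  3838^3782=3686
Found 3686 at exponent 3782.

3782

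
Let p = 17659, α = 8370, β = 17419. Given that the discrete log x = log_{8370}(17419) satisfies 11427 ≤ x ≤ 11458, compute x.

11440

Compute 8370^11427 mod 17659 = 2602, then multiply by 8370 repeatedly:
  8370^11427=2602  8370^11428=5193  8370^11429=6611  8370^11430=8423  8370^11431=5782
  8370^11432=9680  8370^11433=2108  8370^11434=2619  8370^11435=6211  8370^11436=15633
  8370^11437=12679  8370^11438=10299  8370^11439=9051  8370^11440=17419
Found 17419 at exponent 11440.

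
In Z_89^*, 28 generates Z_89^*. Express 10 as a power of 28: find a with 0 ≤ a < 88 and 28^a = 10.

14

Baby-step giant-step with m = ceil(sqrt(88)) = 10.
Baby table (28^j mod 89 for j=0..9):
  0:1  1:28  2:72  3:58  4:22  5:82  6:71  7:30
  8:39  9:24
Giant step factor: 28^(-10) ≡ 20 (mod 89).
Scan 10·20^i mod 89 for i = 0, 1, …:
  i=0: 10   i=1: 22
Match at i=1, j=4: a = 1·10 + 4 = 14.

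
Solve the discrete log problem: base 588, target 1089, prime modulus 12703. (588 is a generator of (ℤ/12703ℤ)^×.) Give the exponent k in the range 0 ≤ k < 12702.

Baby-step giant-step with m = ceil(sqrt(12702)) = 113.
Baby table (588^j mod 12703 for j=0..112):
  0:1  1:588  2:2763  3:11363  4:12369  5:6856  6:4477  7:2955
  8:9932  9:9339  10:3636  11:3864  12:10898  13:5712  14:5064  15:5130
  16:5829  17:10345  18:10826  19:1485  20:9376  21:12689  22:4471  23:12130
  24:6057  25:4676  26:5640  27:837  28:9442  29:685  30:8987  31:12611
  32:9419  33:12567  34:8953  35:5322  36:4398  37:7315  38:7606  39:872
  40:4616  41:8469  42:196  43:921  44:8022  45:4123  46:10754  47:9961
  48:985  49:7545  50:3113  51:1212  52:1288  53:7867  54:1904  55:1688
  56:1710  57:1943  58:11917  59:7843  60:495  61:11594  62:8464  63:9959
  64:12512  65:2019  66:5793  67:1880  68:279  69:11616  70:8697  71:7230
  72:8438  73:7374  74:4189  75:11453  76:1774  77:1466  78:10907  79:11004
  80:4525  81:5773  82:2823  83:8534  84:307  85:2674  86:9843  87:7819
  88:11789  89:8797  90:2515  91:5272  92:404  93:8898  94:11091  95:4869
  96:4797  97:570  98:4882  99:12441  100:11083  101:165  102:8099  103:11290
  104:7554  105:8405  106:673  107:1931  108:4861  109:93  110:3872  111:2899
  112:2410
Giant step factor: 588^(-113) ≡ 9251 (mod 12703).
Scan 1089·9251^i mod 12703 for i = 0, 1, …:
  i=0: 1089   i=1: 860   i=2: 3782   i=3: 3220
  i=4: 12388   i=5: 7625   i=6: 11819   i=7: 2848
  i=8: 826   i=9: 6823     …   i=97: 5457
  i=98: 985
Match at i=98, j=48: k = 98·113 + 48 = 11122.

11122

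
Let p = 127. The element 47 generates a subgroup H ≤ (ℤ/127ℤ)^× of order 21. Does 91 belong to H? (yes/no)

no

⟨47⟩ has order 21; its elements mod 127 are {1, 2, 4, 8, 16, 19, 25, 32, 38, 47, 50, 61, 64, 73, 76, 87, 94, 100, 107, 117, 122}.
91 is not in this set.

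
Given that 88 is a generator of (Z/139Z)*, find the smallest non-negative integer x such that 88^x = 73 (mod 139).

67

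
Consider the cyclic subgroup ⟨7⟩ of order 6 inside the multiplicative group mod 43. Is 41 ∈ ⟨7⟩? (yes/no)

⟨7⟩ has order 6; its elements mod 43 are {1, 6, 7, 36, 37, 42}.
41 is not in this set.

no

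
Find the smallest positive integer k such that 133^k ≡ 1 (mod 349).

116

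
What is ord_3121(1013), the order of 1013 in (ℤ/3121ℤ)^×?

The order of 1013 must divide p − 1 = 3120 = 2^4 · 3 · 5 · 13.
Divisors: 1, 2, 3, 4, 5, 6, 8, 10, 12, 13, 15, 16, 20, 24, 26, 30, 39, 40, 48, 52, 60, 65, 78, 80, 104, 120, 130, 156, 195, 208, 240, 260, 312, 390, 520, 624, 780, 1040, 1560, 3120.
Check each in increasing order: 1013^1 ≡ 1013;  1013^2 ≡ 2481;  1013^3 ≡ 848;  1013^4 ≡ 749;  1013^5 ≡ 334;  1013^6 ≡ 1274;  1013^8 ≡ 2342;  1013^10 ≡ 2321;  1013^12 ≡ 156;  1013^13 ≡ 1978;  1013^15 ≡ 1206;  1013^16 ≡ 1367;  1013^20 ≡ 195;  1013^24 ≡ 2489;  1013^26 ≡ 1871;  1013^30 ≡ 50;  1013^39 ≡ 2453;  1013^40 ≡ 573;  1013^48 ≡ 3057;  1013^52 ≡ 2000;  1013^60 ≡ 2500;  1013^65 ≡ 1693;  1013^78 ≡ 3042;  1013^80 ≡ 624;  1013^104 ≡ 1999;  1013^120 ≡ 1758;  1013^130 ≡ 1171;  1013^156 ≡ 3120;  1013^195 ≡ 668;  1013^208 ≡ 1121;  1013^240 ≡ 774;  1013^260 ≡ 1122;  1013^312 ≡ 1.
Smallest exponent giving 1 is 312.

312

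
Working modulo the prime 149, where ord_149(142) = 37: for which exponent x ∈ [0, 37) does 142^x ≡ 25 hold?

27

Successive powers of 142 modulo 149:
  142^0=1  142^1=142  142^2=49  142^3=104  142^4=17  142^5=30
  142^6=88  142^7=129  142^8=140  142^9=63  142^10=6  142^11=107
  142^12=145  142^13=28  142^14=102  142^15=31  142^16=81  142^17=29
  142^18=95  142^19=80  142^20=36  142^21=46  142^22=125  142^23=19
  142^24=16  142^25=37  142^26=39  142^27=25
So 142^27 ≡ 25 (mod 149), giving x = 27.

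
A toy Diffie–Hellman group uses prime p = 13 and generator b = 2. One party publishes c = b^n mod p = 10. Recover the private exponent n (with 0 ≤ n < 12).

10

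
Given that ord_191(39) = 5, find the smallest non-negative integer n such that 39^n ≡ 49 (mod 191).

Successive powers of 39 modulo 191:
  39^0=1  39^1=39  39^2=184  39^3=109  39^4=49
So 39^4 ≡ 49 (mod 191), giving n = 4.

4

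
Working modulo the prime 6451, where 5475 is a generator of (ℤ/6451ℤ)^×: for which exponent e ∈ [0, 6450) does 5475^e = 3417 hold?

2902

Baby-step giant-step with m = ceil(sqrt(6450)) = 81.
Baby table (5475^j mod 6451 for j=0..80):
  0:1  1:5475  2:4279  3:3944  4:1903  5:560  6:1775  7:2919
  8:2398  9:1265  10:3952  11:546  12:2537  13:1072  14:5241  15:427
  16:2563  17:1500  18:377  19:6206  20:433  21:3158  22:1370  23:4688
  24:4722  25:3793  26:906  27:5982  28:6174  29:5861  30:1701  31:4182
  32:1851  33:6155  34:5052  35:4263  36:207  37:4400  38:1966  39:3582
  40:410  41:6253  42:6169  43:4290  44:6110  45:3815  46:5238  47:3355
  48:2628  49:2570  50:1119  51:4526  52:1559  53:852  54:627  55:893
  56:5768  57:2155  58:6197  59:2766  60:3353  61:4580  62:463  63:6133
  64:720  65:439  66:3753  67:1240  68:2548  69:3238  70:702  71:5105
  72:4143  73:1209  74:549  75:6060  76:1007  77:4171  78:6136  79:4243
  80:374
Giant step factor: 5475^(-81) ≡ 3936 (mod 6451).
Scan 3417·3936^i mod 6451 for i = 0, 1, …:
  i=0: 3417   i=1: 5428   i=2: 5347   i=3: 2630
  i=4: 4276   i=5: 6128   i=6: 5970   i=7: 3378
  i=8: 297   i=9: 1361     …   i=34: 4655
  i=35: 1240
Match at i=35, j=67: e = 35·81 + 67 = 2902.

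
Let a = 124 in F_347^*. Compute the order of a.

173

The order of 124 must divide p − 1 = 346 = 2 · 173.
Divisors: 1, 2, 173, 346.
Check each in increasing order: 124^1 ≡ 124;  124^2 ≡ 108;  124^173 ≡ 1.
Smallest exponent giving 1 is 173.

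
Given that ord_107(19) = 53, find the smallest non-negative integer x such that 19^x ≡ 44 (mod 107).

37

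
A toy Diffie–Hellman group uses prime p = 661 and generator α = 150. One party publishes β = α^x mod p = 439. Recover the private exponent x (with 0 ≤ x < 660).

574

Baby-step giant-step with m = ceil(sqrt(660)) = 26.
Baby table (150^j mod 661 for j=0..25):
  0:1  1:150  2:26  3:595  4:15  5:267  6:390  7:332
  8:225  9:39  10:562  11:353  12:70  13:585  14:498  15:7
  16:389  17:182  18:199  19:105  20:547  21:86  22:341  23:253
  24:273  25:629
Giant step factor: 150^(-26) ≡ 405 (mod 661).
Scan 439·405^i mod 661 for i = 0, 1, …:
  i=0: 439   i=1: 647   i=2: 279   i=3: 625
  i=4: 623   i=5: 474   i=6: 280   i=7: 369
  i=8: 59   i=9: 99     …   i=21: 129
  i=22: 26
Match at i=22, j=2: x = 22·26 + 2 = 574.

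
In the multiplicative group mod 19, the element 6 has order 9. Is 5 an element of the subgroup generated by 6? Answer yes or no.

yes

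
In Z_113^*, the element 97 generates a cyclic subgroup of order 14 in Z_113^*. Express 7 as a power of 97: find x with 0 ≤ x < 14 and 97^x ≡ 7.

Successive powers of 97 modulo 113:
  97^0=1  97^1=97  97^2=30  97^3=85  97^4=109  97^5=64
  97^6=106  97^7=112  97^8=16  97^9=83  97^10=28  97^11=4
  97^12=49  97^13=7
So 97^13 ≡ 7 (mod 113), giving x = 13.

13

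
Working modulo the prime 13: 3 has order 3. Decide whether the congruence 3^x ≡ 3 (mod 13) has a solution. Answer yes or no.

yes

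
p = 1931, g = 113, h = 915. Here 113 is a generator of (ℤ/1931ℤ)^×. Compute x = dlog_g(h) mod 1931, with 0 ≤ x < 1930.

1641

Baby-step giant-step with m = ceil(sqrt(1930)) = 44.
Baby table (113^j mod 1931 for j=0..43):
  0:1  1:113  2:1183  3:440  4:1445  5:1081  6:500  7:501
  8:614  9:1797  10:306  11:1751  12:901  13:1401  14:1902  15:585
  16:451  17:757  18:577  19:1478  20:948  21:919  22:1504  23:24
  24:781  25:1358  26:905  27:1853  28:841  29:414  30:438  31:1219
  32:646  33:1551  34:1473  35:383  36:797  37:1235  38:523  39:1169
  40:789  41:331  42:714  43:1511
Giant step factor: 113^(-44) ≡ 1514 (mod 1931).
Scan 915·1514^i mod 1931 for i = 0, 1, …:
  i=0: 915   i=1: 783   i=2: 1759   i=3: 277
  i=4: 351   i=5: 389   i=6: 1922   i=7: 1822
  i=8: 1040   i=9: 795     …   i=36: 594
  i=37: 1401
Match at i=37, j=13: x = 37·44 + 13 = 1641.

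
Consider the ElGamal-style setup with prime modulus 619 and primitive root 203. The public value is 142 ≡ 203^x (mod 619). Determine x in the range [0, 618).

581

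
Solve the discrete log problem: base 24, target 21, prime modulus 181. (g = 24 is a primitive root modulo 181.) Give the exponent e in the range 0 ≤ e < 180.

169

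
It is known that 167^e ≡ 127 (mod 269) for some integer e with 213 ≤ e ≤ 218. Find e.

214

Compute 167^213 mod 269 = 186, then multiply by 167 repeatedly:
  167^213=186  167^214=127
Found 127 at exponent 214.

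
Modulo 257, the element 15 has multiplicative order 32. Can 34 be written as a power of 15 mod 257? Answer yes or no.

34 ∈ ⟨15⟩ iff 34^32 ≡ 1 (mod 257), since |⟨15⟩| = 32.
34^32 mod 257 = 1.
Since 1 = 1, 34 lies in the subgroup.

yes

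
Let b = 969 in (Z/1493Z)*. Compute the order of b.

373

The order of 969 must divide p − 1 = 1492 = 2^2 · 373.
Divisors: 1, 2, 4, 373, 746, 1492.
Check each in increasing order: 969^1 ≡ 969;  969^2 ≡ 1357;  969^4 ≡ 580;  969^373 ≡ 1.
Smallest exponent giving 1 is 373.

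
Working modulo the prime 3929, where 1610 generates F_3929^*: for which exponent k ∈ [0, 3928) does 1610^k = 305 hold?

3118

Baby-step giant-step with m = ceil(sqrt(3928)) = 63.
Baby table (1610^j mod 3929 for j=0..62):
  0:1  1:1610  2:2889  3:3283  4:1125  5:3910  6:842  7:115
  8:487  9:2199  10:361  11:3647  12:1744  13:2534  14:1438  15:999
  16:1429  17:2225  18:2931  19:181  20:664  21:352  22:944  23:3246
  24:490  25:3100  26:1170  27:1709  28:1190  29:2477  30:35  31:1344
  32:2890  33:964  34:85  35:3264  36:1967  37:96  38:1329  39:2314
  40:848  41:1917  42:2105  43:2252  44:3182  45:3533  46:2867  47:3224
  48:431  49:2406  50:3595  51:533  52:1608  53:3598  54:1434  55:2417
  56:1660  57:880  58:2360  59:257  60:1225  61:3821  62:2925
Giant step factor: 1610^(-63) ≡ 509 (mod 3929).
Scan 305·509^i mod 3929 for i = 0, 1, …:
  i=0: 305   i=1: 2014   i=2: 3586   i=3: 2218
  i=4: 1339   i=5: 1834   i=6: 2333   i=7: 939
  i=8: 2542   i=9: 1237     …   i=48: 1971
  i=49: 1344
Match at i=49, j=31: k = 49·63 + 31 = 3118.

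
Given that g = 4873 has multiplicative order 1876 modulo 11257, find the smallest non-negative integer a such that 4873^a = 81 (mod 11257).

588

Baby-step giant-step with m = ceil(sqrt(1876)) = 44.
Baby table (4873^j mod 11257 for j=0..43):
  0:1  1:4873  2:5116  3:7270  4:931  5:192  6:1285  7:2913
  8:11229  9:9897  10:3093  11:10323  12:7703  13:5881  14:9048  15:8492
  16:784  17:4309  18:3452  19:3638  20:9456  21:4187  22:5567  23:9878
  24:562  25:3175  26:4657  27:10706  28:5400  29:6591  30:1722  31:4841
  32:6778  33:1156  34:4688  35:4171  36:6398  37:6821  38:8069  39:10793
  40:1585  41:1403  42:3820  43:7039
Giant step factor: 4873^(-44) ≡ 1756 (mod 11257).
Scan 81·1756^i mod 11257 for i = 0, 1, …:
  i=0: 81   i=1: 7152   i=2: 7357   i=3: 7113
  i=4: 6415   i=5: 7740   i=6: 4241   i=7: 6319
  i=8: 8019   i=9: 10114   i=10: 7895   i=11: 6253
  i=12: 4693   i=13: 784
Match at i=13, j=16: a = 13·44 + 16 = 588.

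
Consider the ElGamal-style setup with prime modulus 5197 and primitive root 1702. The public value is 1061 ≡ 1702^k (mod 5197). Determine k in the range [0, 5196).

2769

Baby-step giant-step with m = ceil(sqrt(5196)) = 73.
Baby table (1702^j mod 5197 for j=0..72):
  0:1  1:1702  2:2075  3:2887  4:2509  5:3581  6:3978  7:4062
  8:1514  9:4313  10:2562  11:241  12:4816  13:1163  14:4566  15:1817
  16:319  17:2450  18:1906  19:1084  20:33  21:4196  22:914  23:1725
  24:4842  25:3839  26:1349  27:4121  28:3189  29:2010  30:1394  31:2756
  32:3018  33:2000  34:5162  35:2794  36:133  37:2895  38:534  39:4590
  40:1089  41:3346  42:4177  43:4955  44:3876  45:1959  46:2941  47:871
  48:1297  49:3966  50:4426  51:2599  52:851  53:3636  54:4042  55:3853
  56:4389  57:1989  58:2031  59:757  60:4755  61:1281  62:2719  63:2408
  64:3180  65:2283  66:3507  67:2758  68:1225  69:953  70:542  71:2615
  72:2098
Giant step factor: 1702^(-73) ≡ 2843 (mod 5197).
Scan 1061·2843^i mod 5197 for i = 0, 1, …:
  i=0: 1061   i=1: 2163   i=2: 1358   i=3: 4620
  i=4: 1841   i=5: 584   i=6: 2469   i=7: 3417
  i=8: 1338   i=9: 4927     …   i=36: 3746
  i=37: 1225
Match at i=37, j=68: k = 37·73 + 68 = 2769.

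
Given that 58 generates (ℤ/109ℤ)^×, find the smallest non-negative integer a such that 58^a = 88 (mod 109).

Baby-step giant-step with m = ceil(sqrt(108)) = 11.
Baby table (58^j mod 109 for j=0..10):
  0:1  1:58  2:94  3:2  4:7  5:79  6:4  7:14
  8:49  9:8  10:28
Giant step factor: 58^(-11) ≡ 99 (mod 109).
Scan 88·99^i mod 109 for i = 0, 1, …:
  i=0: 88   i=1: 101   i=2: 80   i=3: 72
  i=4: 43   i=5: 6   i=6: 49
Match at i=6, j=8: a = 6·11 + 8 = 74.

74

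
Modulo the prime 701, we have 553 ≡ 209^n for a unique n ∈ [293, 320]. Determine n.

Compute 209^293 mod 701 = 10, then multiply by 209 repeatedly:
  209^293=10  209^294=688  209^295=87  209^296=658  209^297=126
  209^298=397  209^299=255  209^300=19  209^301=466  209^302=656
  209^303=409  209^304=660  209^305=544  209^306=134  209^307=667
  209^308=605  209^309=265  209^310=6  209^311=553
Found 553 at exponent 311.

311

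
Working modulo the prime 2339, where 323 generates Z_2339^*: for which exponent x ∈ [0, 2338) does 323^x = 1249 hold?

Baby-step giant-step with m = ceil(sqrt(2338)) = 49.
Baby table (323^j mod 2339 for j=0..48):
  0:1  1:323  2:1413  3:294  4:1402  5:1419  6:2232  7:524
  8:844  9:1288  10:2021  11:202  12:2093  13:68  14:913  15:185
  16:1280  17:1776  18:593  19:2080  20:547  21:1256  22:1041  23:1766
  24:2041  25:1984  26:2285  27:1270  28:885  29:497  30:1479  31:561
  32:1100  33:2111  34:1204  35:618  36:799  37:787  38:1589  39:1006
  40:2156  41:1705  42:1050  43:2334  44:724  45:2291  46:869  47:7
  48:2261
Giant step factor: 323^(-49) ≡ 1622 (mod 2339).
Scan 1249·1622^i mod 2339 for i = 0, 1, …:
  i=0: 1249   i=1: 304   i=2: 1898   i=3: 432
  i=4: 1343   i=5: 737   i=6: 185
Match at i=6, j=15: x = 6·49 + 15 = 309.

309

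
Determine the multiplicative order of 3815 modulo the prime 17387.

8693

The order of 3815 must divide p − 1 = 17386 = 2 · 8693.
Divisors: 1, 2, 8693, 17386.
Check each in increasing order: 3815^1 ≡ 3815;  3815^2 ≡ 1306;  3815^8693 ≡ 1.
Smallest exponent giving 1 is 8693.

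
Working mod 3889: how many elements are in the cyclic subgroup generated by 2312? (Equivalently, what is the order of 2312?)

The order of 2312 must divide p − 1 = 3888 = 2^4 · 3^5.
Divisors: 1, 2, 3, 4, 6, 8, 9, 12, 16, 18, 24, 27, 36, 48, 54, 72, 81, 108, 144, 162, 216, 243, 324, 432, 486, 648, 972, 1296, 1944, 3888.
Check each in increasing order: 2312^1 ≡ 2312;  2312^2 ≡ 1858;  2312^3 ≡ 2240;  2312^4 ≡ 2621;  2312^6 ≡ 790;  2312^8 ≡ 1667;  2312^9 ≡ 105;  2312^12 ≡ 1860;  2312^16 ≡ 2143;  2312^18 ≡ 3247;  2312^24 ≡ 2279;  2312^27 ≡ 2592;  2312^36 ≡ 3819;  2312^48 ≡ 2026;  2312^54 ≡ 2161;  2312^72 ≡ 1011;  2312^81 ≡ 1152;  2312^108 ≡ 3121;  2312^144 ≡ 3203;  2312^162 ≡ 955;  2312^216 ≡ 2585;  2312^243 ≡ 3462;  2312^324 ≡ 1999;  2312^432 ≡ 923;  2312^486 ≡ 3435;  2312^648 ≡ 1998;  2312^972 ≡ 3888;  2312^1296 ≡ 1890;  2312^1944 ≡ 1.
Smallest exponent giving 1 is 1944.

1944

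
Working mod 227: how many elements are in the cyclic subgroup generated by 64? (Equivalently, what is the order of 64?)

113

The order of 64 must divide p − 1 = 226 = 2 · 113.
Divisors: 1, 2, 113, 226.
Check each in increasing order: 64^1 ≡ 64;  64^2 ≡ 10;  64^113 ≡ 1.
Smallest exponent giving 1 is 113.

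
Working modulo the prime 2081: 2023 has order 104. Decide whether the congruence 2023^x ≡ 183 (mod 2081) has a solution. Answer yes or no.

183 ∈ ⟨2023⟩ iff 183^104 ≡ 1 (mod 2081), since |⟨2023⟩| = 104.
183^104 mod 2081 = 1.
Since 1 = 1, 183 lies in the subgroup.

yes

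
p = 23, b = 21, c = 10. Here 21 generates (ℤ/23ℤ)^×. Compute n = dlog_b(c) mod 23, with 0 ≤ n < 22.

7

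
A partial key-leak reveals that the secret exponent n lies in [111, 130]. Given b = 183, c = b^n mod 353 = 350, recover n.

117

Compute 183^111 mod 353 = 211, then multiply by 183 repeatedly:
  183^111=211  183^112=136  183^113=178  183^114=98  183^115=284
  183^116=81  183^117=350
Found 350 at exponent 117.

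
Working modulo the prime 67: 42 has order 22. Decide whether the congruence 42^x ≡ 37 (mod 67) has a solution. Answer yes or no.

no

⟨42⟩ has order 22; its elements mod 67 are {1, 3, 5, 8, 9, 14, 15, 22, 24, 25, 27, 40, 42, 43, 45, 52, 53, 58, 59, 62, 64, 66}.
37 is not in this set.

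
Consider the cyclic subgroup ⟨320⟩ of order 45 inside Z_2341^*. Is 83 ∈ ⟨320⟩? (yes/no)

yes

83 ∈ ⟨320⟩ iff 83^45 ≡ 1 (mod 2341), since |⟨320⟩| = 45.
83^45 mod 2341 = 1.
Since 1 = 1, 83 lies in the subgroup.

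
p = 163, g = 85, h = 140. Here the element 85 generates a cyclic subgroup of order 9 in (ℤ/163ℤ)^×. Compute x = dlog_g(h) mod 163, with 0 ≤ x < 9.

Successive powers of 85 modulo 163:
  85^0=1  85^1=85  85^2=53  85^3=104  85^4=38  85^5=133
  85^6=58  85^7=40  85^8=140
So 85^8 ≡ 140 (mod 163), giving x = 8.

8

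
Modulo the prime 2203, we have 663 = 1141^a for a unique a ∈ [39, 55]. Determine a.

39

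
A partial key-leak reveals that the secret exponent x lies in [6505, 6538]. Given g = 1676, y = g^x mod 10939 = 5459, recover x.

Compute 1676^6505 mod 10939 = 7907, then multiply by 1676 repeatedly:
  1676^6505=7907  1676^6506=5003  1676^6507=5754  1676^6508=6445  1676^6509=5027
  1676^6510=2222  1676^6511=4812  1676^6512=2869  1676^6513=6223  1676^6514=4881
  1676^6515=9123  1676^6516=8365  1676^6517=6881  1676^6518=2850  1676^6519=7196
  1676^6520=5718  1676^6521=804  1676^6522=2007  1676^6523=5459
Found 5459 at exponent 6523.

6523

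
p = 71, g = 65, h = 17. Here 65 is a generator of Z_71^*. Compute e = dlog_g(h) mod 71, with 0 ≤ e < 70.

7

Successive powers of 65 modulo 71:
  65^0=1  65^1=65  65^2=36  65^3=68  65^4=18  65^5=34
  65^6=9  65^7=17
So 65^7 ≡ 17 (mod 71), giving e = 7.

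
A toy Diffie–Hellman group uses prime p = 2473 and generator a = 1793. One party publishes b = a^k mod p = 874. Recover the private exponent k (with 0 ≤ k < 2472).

1605

Baby-step giant-step with m = ceil(sqrt(2472)) = 50.
Baby table (1793^j mod 2473 for j=0..49):
  0:1  1:1793  2:2422  3:58  4:128  5:1988  6:891  7:5
  8:1546  9:2218  10:290  11:640  12:48  13:1982  14:25  15:311
  16:1198  17:1450  18:727  19:240  20:18  21:125  22:1555  23:1044
  24:2304  25:1162  26:1200  27:90  28:625  29:356  30:274  31:1628
  32:864  33:1054  34:450  35:652  36:1780  37:1370  38:721  39:1847
  40:324  41:2250  42:787  43:1481  44:1904  45:1132  46:1816  47:1620
  48:1358  49:1462
Giant step factor: 1793^(-50) ≡ 1943 (mod 2473).
Scan 874·1943^i mod 2473 for i = 0, 1, …:
  i=0: 874   i=1: 1704   i=2: 1998   i=3: 1977
  i=4: 742   i=5: 2420   i=6: 887   i=7: 2233
  i=8: 1077   i=9: 453     …   i=31: 1844
  i=32: 1988
Match at i=32, j=5: k = 32·50 + 5 = 1605.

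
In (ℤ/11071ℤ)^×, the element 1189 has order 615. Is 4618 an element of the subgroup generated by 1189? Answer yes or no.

4618 ∈ ⟨1189⟩ iff 4618^615 ≡ 1 (mod 11071), since |⟨1189⟩| = 615.
4618^615 mod 11071 = 6944.
Since 6944 ≠ 1, 4618 does not lie in the subgroup.

no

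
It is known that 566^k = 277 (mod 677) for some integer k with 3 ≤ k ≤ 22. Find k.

12

Compute 566^3 mod 677 = 586, then multiply by 566 repeatedly:
  566^3=586  566^4=623  566^5=578  566^6=157  566^7=175
  566^8=208  566^9=607  566^10=323  566^11=28  566^12=277
Found 277 at exponent 12.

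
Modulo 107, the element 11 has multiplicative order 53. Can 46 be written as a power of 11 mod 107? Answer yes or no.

46 ∈ ⟨11⟩ iff 46^53 ≡ 1 (mod 107), since |⟨11⟩| = 53.
46^53 mod 107 = 106.
Since 106 ≠ 1, 46 does not lie in the subgroup.

no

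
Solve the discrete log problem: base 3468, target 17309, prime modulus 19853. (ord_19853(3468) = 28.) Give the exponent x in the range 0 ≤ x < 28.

Successive powers of 3468 modulo 19853:
  3468^0=1  3468^1=3468  3468^2=15959  3468^3=15501  3468^4=15397  3468^5=12079
  3468^6=142  3468^7=15984  3468^8=2936  3468^9=17312  3468^10=2544  3468^11=7860
  3468^12=311  3468^13=6486  3468^14=19852  3468^15=16385  3468^16=3894  3468^17=4352
  3468^18=4456  3468^19=7774  3468^20=19711  3468^21=3869  3468^22=16917  3468^23=2541
  3468^24=17309
So 3468^24 ≡ 17309 (mod 19853), giving x = 24.

24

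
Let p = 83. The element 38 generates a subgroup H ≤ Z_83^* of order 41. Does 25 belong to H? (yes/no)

25 ∈ ⟨38⟩ iff 25^41 ≡ 1 (mod 83), since |⟨38⟩| = 41.
25^41 mod 83 = 1.
Since 1 = 1, 25 lies in the subgroup.

yes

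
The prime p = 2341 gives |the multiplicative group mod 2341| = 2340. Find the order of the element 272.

260

The order of 272 must divide p − 1 = 2340 = 2^2 · 3^2 · 5 · 13.
Divisors: 1, 2, 3, 4, 5, 6, 9, 10, 12, 13, 15, 18, 20, 26, 30, 36, 39, 45, 52, 60, 65, 78, 90, 117, 130, 156, 180, 195, 234, 260, 390, 468, 585, 780, 1170, 2340.
Check each in increasing order: 272^1 ≡ 272;  272^2 ≡ 1413;  272^3 ≡ 412;  272^4 ≡ 2037;  272^5 ≡ 1588;  272^6 ≡ 1192;  272^9 ≡ 1835;  272^10 ≡ 487;  272^12 ≡ 2218;  272^13 ≡ 1659;  272^15 ≡ 826;  272^18 ≡ 867;  272^20 ≡ 728;  272^26 ≡ 1606;  272^30 ≡ 1045;  272^36 ≡ 228;  272^39 ≡ 296;  272^45 ≡ 1682;  272^52 ≡ 1795;  272^60 ≡ 1119;  272^65 ≡ 153;  272^78 ≡ 999;  272^90 ≡ 1196;  272^117 ≡ 738;  272^130 ≡ 2340;  272^156 ≡ 735;  272^180 ≡ 65;  272^195 ≡ 2188;  272^234 ≡ 1532;  272^260 ≡ 1.
Smallest exponent giving 1 is 260.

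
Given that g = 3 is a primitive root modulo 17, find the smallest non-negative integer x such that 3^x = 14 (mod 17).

9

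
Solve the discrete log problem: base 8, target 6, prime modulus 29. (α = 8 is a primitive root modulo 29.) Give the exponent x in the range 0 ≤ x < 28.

2

Successive powers of 8 modulo 29:
  8^0=1  8^1=8  8^2=6
So 8^2 ≡ 6 (mod 29), giving x = 2.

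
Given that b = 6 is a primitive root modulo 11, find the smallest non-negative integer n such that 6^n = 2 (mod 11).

Successive powers of 6 modulo 11:
  6^0=1  6^1=6  6^2=3  6^3=7  6^4=9  6^5=10
  6^6=5  6^7=8  6^8=4  6^9=2
So 6^9 ≡ 2 (mod 11), giving n = 9.

9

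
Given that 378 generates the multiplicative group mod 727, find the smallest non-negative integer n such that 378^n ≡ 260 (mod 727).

Baby-step giant-step with m = ceil(sqrt(726)) = 27.
Baby table (378^j mod 727 for j=0..26):
  0:1  1:378  2:392  3:595  4:267  5:600  6:703  7:379
  8:43  9:260  10:135  11:140  12:576  13:355  14:422  15:303
  16:395  17:275  18:716  19:204  20:50  21:725  22:698  23:670
  24:264  25:193  26:254
Giant step factor: 378^(-27) ≡ 621 (mod 727).
Scan 260·621^i mod 727 for i = 0, 1, …:
  i=0: 260
Match at i=0, j=9: n = 0·27 + 9 = 9.

9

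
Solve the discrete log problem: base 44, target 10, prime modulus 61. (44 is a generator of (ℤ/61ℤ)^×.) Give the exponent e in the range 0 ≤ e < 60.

19

Baby-step giant-step with m = ceil(sqrt(60)) = 8.
Baby table (44^j mod 61 for j=0..7):
  0:1  1:44  2:45  3:28  4:12  5:40  6:52  7:31
Giant step factor: 44^(-8) ≡ 25 (mod 61).
Scan 10·25^i mod 61 for i = 0, 1, …:
  i=0: 10   i=1: 6   i=2: 28
Match at i=2, j=3: e = 2·8 + 3 = 19.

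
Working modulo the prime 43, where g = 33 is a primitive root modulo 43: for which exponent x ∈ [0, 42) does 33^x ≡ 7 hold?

35

Baby-step giant-step with m = ceil(sqrt(42)) = 7.
Baby table (33^j mod 43 for j=0..6):
  0:1  1:33  2:14  3:32  4:24  5:18  6:35
Giant step factor: 33^(-7) ≡ 7 (mod 43).
Scan 7·7^i mod 43 for i = 0, 1, …:
  i=0: 7   i=1: 6   i=2: 42   i=3: 36
  i=4: 37   i=5: 1
Match at i=5, j=0: x = 5·7 + 0 = 35.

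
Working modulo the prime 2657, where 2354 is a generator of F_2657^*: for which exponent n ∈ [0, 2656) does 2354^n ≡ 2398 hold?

1122

Baby-step giant-step with m = ceil(sqrt(2656)) = 52.
Baby table (2354^j mod 2657 for j=0..51):
  0:1  1:2354  2:1471  3:663  4:1043  5:154  6:1164  7:689
  8:1136  9:1202  10:2460  11:1237  12:2483  13:2239  14:1775  15:1546
  16:1851  17:2431  18:2053  19:2336  20:1611  21:755  22:2394  23:2636
  24:1049  25:993  26:2019  27:2010  28:2080  29:2126  30:1473  31:57
  32:1328  33:1480  34:593  35:997  36:807  37:2580  38:2075  39:984
  40:2089  41:2056  42:1427  43:710  44:87  45:209  46:441  47:1884
  48:403  49:113  50:302  51:1489
Giant step factor: 2354^(-52) ≡ 1961 (mod 2657).
Scan 2398·1961^i mod 2657 for i = 0, 1, …:
  i=0: 2398   i=1: 2245   i=2: 2453   i=3: 1163
  i=4: 937   i=5: 1470   i=6: 2482   i=7: 2235
  i=8: 1442   i=9: 714     …   i=20: 2506
  i=21: 1473
Match at i=21, j=30: n = 21·52 + 30 = 1122.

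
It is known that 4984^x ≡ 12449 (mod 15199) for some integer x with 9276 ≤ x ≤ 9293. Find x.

Compute 4984^9276 mod 15199 = 7938, then multiply by 4984 repeatedly:
  4984^9276=7938  4984^9277=15194  4984^9278=5478  4984^9279=4948  4984^9280=8054
  4984^9281=577  4984^9282=3157  4984^9283=3523  4984^9284=3787  4984^9285=12449
Found 12449 at exponent 9285.

9285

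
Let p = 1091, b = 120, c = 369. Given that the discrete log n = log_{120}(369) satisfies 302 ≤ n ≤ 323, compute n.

318

Compute 120^302 mod 1091 = 1035, then multiply by 120 repeatedly:
  120^302=1035  120^303=917  120^304=940  120^305=427  120^306=1054
  120^307=1015  120^308=699  120^309=964  120^310=34  120^311=807
  120^312=832  120^313=559  120^314=529  120^315=202  120^316=238
  120^317=194  120^318=369
Found 369 at exponent 318.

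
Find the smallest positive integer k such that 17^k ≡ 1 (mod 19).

9

The order of 17 must divide p − 1 = 18 = 2 · 3^2.
Divisors: 1, 2, 3, 6, 9, 18.
Check each in increasing order: 17^1 ≡ 17;  17^2 ≡ 4;  17^3 ≡ 11;  17^6 ≡ 7;  17^9 ≡ 1.
Smallest exponent giving 1 is 9.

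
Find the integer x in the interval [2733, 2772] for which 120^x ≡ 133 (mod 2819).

Compute 120^2733 mod 2819 = 2168, then multiply by 120 repeatedly:
  120^2733=2168  120^2734=812  120^2735=1594  120^2736=2407  120^2737=1302
  120^2738=1195  120^2739=2450  120^2740=824  120^2741=215  120^2742=429
  120^2743=738  120^2744=1171  120^2745=2389  120^2746=1961  120^2747=1343
  120^2748=477  120^2749=860  120^2750=1716  120^2751=133
Found 133 at exponent 2751.

2751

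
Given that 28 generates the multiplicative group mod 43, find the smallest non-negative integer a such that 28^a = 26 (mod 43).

Baby-step giant-step with m = ceil(sqrt(42)) = 7.
Baby table (28^j mod 43 for j=0..6):
  0:1  1:28  2:10  3:22  4:14  5:5  6:11
Giant step factor: 28^(-7) ≡ 37 (mod 43).
Scan 26·37^i mod 43 for i = 0, 1, …:
  i=0: 26   i=1: 16   i=2: 33   i=3: 17
  i=4: 27   i=5: 10
Match at i=5, j=2: a = 5·7 + 2 = 37.

37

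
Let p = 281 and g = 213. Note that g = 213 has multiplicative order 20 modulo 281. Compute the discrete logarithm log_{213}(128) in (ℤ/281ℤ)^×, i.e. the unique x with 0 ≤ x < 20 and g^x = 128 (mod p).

2

Successive powers of 213 modulo 281:
  213^0=1  213^1=213  213^2=128
So 213^2 ≡ 128 (mod 281), giving x = 2.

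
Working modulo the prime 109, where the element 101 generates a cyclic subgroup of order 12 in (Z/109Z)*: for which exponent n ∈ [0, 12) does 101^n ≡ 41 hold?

Successive powers of 101 modulo 109:
  101^0=1  101^1=101  101^2=64  101^3=33  101^4=63  101^5=41
So 101^5 ≡ 41 (mod 109), giving n = 5.

5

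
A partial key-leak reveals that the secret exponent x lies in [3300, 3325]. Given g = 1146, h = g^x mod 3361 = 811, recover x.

Compute 1146^3300 mod 3361 = 2941, then multiply by 1146 repeatedly:
  1146^3300=2941  1146^3301=2664  1146^3302=1156  1146^3303=542  1146^3304=2708
  1146^3305=1165  1146^3306=773  1146^3307=1915  1146^3308=3218  1146^3309=811
Found 811 at exponent 3309.

3309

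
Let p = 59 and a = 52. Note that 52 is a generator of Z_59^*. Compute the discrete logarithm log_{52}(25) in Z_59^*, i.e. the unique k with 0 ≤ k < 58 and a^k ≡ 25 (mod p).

20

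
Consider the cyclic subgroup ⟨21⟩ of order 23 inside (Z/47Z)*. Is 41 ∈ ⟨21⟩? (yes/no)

no

⟨21⟩ has order 23; its elements mod 47 are {1, 2, 3, 4, 6, 7, 8, 9, 12, 14, 16, 17, 18, 21, 24, 25, 27, 28, 32, 34, 36, 37, 42}.
41 is not in this set.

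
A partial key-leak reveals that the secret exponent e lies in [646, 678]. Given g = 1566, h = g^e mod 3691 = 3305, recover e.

Compute 1566^646 mod 3691 = 797, then multiply by 1566 repeatedly:
  1566^646=797  1566^647=544  1566^648=2974  1566^649=2933  1566^650=1474
  1566^651=1409  1566^652=2967  1566^653=3044  1566^654=1823  1566^655=1675
  1566^656=2440  1566^657=855  1566^658=2788  1566^659=3246  1566^660=729
  1566^661=1095  1566^662=2146  1566^663=1826  1566^664=2682  1566^665=3345
  1566^666=741  1566^667=1432  1566^668=2075  1566^669=1370  1566^670=949
  1566^671=2352  1566^672=3305
Found 3305 at exponent 672.

672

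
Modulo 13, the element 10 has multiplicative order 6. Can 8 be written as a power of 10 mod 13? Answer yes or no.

8 ∈ ⟨10⟩ iff 8^6 ≡ 1 (mod 13), since |⟨10⟩| = 6.
8^6 mod 13 = 12.
Since 12 ≠ 1, 8 does not lie in the subgroup.

no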